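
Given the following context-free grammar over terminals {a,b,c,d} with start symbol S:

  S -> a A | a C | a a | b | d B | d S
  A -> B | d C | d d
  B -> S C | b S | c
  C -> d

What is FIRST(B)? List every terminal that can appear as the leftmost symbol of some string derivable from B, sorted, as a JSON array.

Compute FIRST by fixpoint:
[1]
  A via A→d C: +{d}
  B via B→b S: +{b}
  B via B→c: +{c}
  C via C→d: +{d}
  S via S→a A: +{a}
  S via S→b: +{b}
  S via S→d B: +{d}
  FIRST(S)={a,b,d}  FIRST(A)={d}  FIRST(B)={b,c}  FIRST(C)={d}
[2]
  A via A→B: +{b,c}
  B via B→S C: +{a,d}
  FIRST(S)={a,b,d}  FIRST(A)={b,c,d}  FIRST(B)={a,b,c,d}  FIRST(C)={d}
[3]
  A via A→B: +{a}
  FIRST(S)={a,b,d}  FIRST(A)={a,b,c,d}  FIRST(B)={a,b,c,d}  FIRST(C)={d}
[4] — fixpoint
  FIRST(S)={a,b,d}  FIRST(A)={a,b,c,d}  FIRST(B)={a,b,c,d}  FIRST(C)={d}

FIRST(B) = ["a", "b", "c", "d"]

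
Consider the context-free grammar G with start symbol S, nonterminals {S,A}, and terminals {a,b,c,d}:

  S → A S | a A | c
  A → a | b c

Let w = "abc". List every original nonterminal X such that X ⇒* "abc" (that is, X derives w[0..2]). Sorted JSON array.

CNF form of G:
  S -> A S | T2 A | c
  A -> T0 T1 | a
  T0 -> b
  T1 -> c
  T2 -> a

CYK fill — only the sub-triangle for w[0..2]:
  [0..0]={A,T2}  "a"  orig:{A}
  [1..1]={T0}  "b"  orig:{}
  [2..2]={S,T1}  "c"  orig:{S}
  [0..1]=∅  "ab"
  [1..2]={A}  "bc"
  [0..2]={S}  "abc"

Original NTs in T[0,2] deriving "abc": ["S"]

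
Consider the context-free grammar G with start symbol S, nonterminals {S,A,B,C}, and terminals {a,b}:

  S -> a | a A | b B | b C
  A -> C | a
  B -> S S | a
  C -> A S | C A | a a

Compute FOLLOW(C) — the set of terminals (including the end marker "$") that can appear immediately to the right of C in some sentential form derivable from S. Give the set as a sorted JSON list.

Compute FIRST by fixpoint:
[1]
  A via A→a: +{a}
  B via B→a: +{a}
  C via C→A S: +{a}
  S via S→a: +{a}
  S via S→b B: +{b}
  FIRST(S)={a,b}  FIRST(A)={a}  FIRST(B)={a}  FIRST(C)={a}
[2]
  B via B→S S: +{b}
  FIRST(S)={a,b}  FIRST(A)={a}  FIRST(B)={a,b}  FIRST(C)={a}
[3] — fixpoint
  FIRST(S)={a,b}  FIRST(A)={a}  FIRST(B)={a,b}  FIRST(C)={a}

FOLLOW iteration:
seed FOLLOW(S) with $
pass 1:
  B→S S: FOLLOW(S) ⊇ FIRST(S) = {a,b}; new: +{a,b}
  C→A S: FOLLOW(A) ⊇ FIRST(S) = {a,b}; new: +{a,b}
  C→C A: FOLLOW(C) ⊇ FIRST(A) = {a}; new: +{a}
  S→a A: FOLLOW(A) ⊇ FOLLOW(S) ⊇ {$,a,b}; new: +{$}
  S→b B: FOLLOW(B) ⊇ FOLLOW(S) ⊇ {$,a,b}; new: +{$,a,b}
  S→b C: FOLLOW(C) ⊇ FOLLOW(S) ⊇ {$,a,b}; new: +{$,b}
  FOLLOW(S)={$,a,b}  FOLLOW(A)={$,a,b}  FOLLOW(B)={$,a,b}  FOLLOW(C)={$,a,b}
pass 2: — fixpoint
  FOLLOW(S)={$,a,b}  FOLLOW(A)={$,a,b}  FOLLOW(B)={$,a,b}  FOLLOW(C)={$,a,b}

FOLLOW(C) = ["$", "a", "b"]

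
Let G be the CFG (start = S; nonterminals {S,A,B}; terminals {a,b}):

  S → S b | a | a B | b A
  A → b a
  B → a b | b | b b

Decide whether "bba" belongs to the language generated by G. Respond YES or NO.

Convert to CNF:
  S -> S T0 | T0 A | T1 B | a
  A -> T0 T1
  B -> T0 T0 | T1 T0 | b
  T0 -> b
  T1 -> a

CYK table (by increasing span):
  [0..0]={B,T0}  "b"  orig:{B}
  [1..1]={B,T0}  "b"  orig:{B}
  [2..2]={S,T1}  "a"  orig:{S}
  [0..1]={B}  "bb"
  [1..2]={A}  "ba"
  [0..2]={S}  "bba"

S ∈ T[0,2] ⇒ YES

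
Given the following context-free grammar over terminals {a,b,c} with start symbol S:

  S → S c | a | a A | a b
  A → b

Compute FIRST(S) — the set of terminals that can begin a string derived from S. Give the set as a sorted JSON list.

Compute FIRST by fixpoint:
iter 1:
  A via A→b: +{b}
  S via S→a: +{a}
  S: {a}  A: {b}
iter 2: (stable)
  S: {a}  A: {b}

FIRST(S) = ["a"]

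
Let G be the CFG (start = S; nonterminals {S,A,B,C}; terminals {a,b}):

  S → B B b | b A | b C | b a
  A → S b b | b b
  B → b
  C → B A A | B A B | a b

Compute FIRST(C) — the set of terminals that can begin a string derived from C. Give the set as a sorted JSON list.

FIRST iteration:
[1]
  A via A→b b: +{b}
  B via B→b: +{b}
  C via C→B A A: +{b}
  C via C→a b: +{a}
  S via S→B B b: +{b}
  FIRST[S]={b}  FIRST[A]={b}  FIRST[B]={b}  FIRST[C]={a,b}
[2] (no change)
  FIRST[S]={b}  FIRST[A]={b}  FIRST[B]={b}  FIRST[C]={a,b}

FIRST(C) = ["a", "b"]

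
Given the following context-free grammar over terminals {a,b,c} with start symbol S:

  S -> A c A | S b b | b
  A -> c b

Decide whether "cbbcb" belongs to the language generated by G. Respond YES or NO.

CNF form of G:
  S -> A X2 | S X3 | b
  A -> T0 T1
  T0 -> c
  T1 -> b
  X2 -> T0 A
  X3 -> T1 T1

CYK table (by increasing span):
  T[0,0] 'c' = {T0}  orig:{}
  T[1,1] 'b' = {S,T1}  orig:{S}
  T[2,2] 'b' = {S,T1}  orig:{S}
  T[3,3] 'c' = {T0}  orig:{}
  T[4,4] 'b' = {S,T1}  orig:{S}
  T[0,1] 'cb' = {A}
  T[1,2] 'bb' = {X3}  orig:{}
  T[2,3] 'bc' = ∅
  T[3,4] 'cb' = {A}
  T[0,2] 'cbb' = ∅
  T[1,3] 'bbc' = ∅
  T[2,4] 'bcb' = ∅
  T[0,3] 'cbbc' = ∅
  T[1,4] 'bbcb' = ∅
  T[0,4] 'cbbcb' = ∅

S ∉ T[0,4] ⇒ NO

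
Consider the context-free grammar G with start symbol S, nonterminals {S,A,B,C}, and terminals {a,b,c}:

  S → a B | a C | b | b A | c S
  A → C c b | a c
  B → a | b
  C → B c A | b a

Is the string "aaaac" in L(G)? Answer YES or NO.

CNF form of G:
  S -> T0 S | T1 A | T2 B | T2 C | b
  A -> C X3 | T2 T0
  B -> a | b
  C -> B X4 | T1 T2
  T0 -> c
  T1 -> b
  T2 -> a
  X3 -> T0 T1
  X4 -> T0 A

CYK fill:
  cell(0,0) a: {B,T2}  orig:{B}
  cell(1,1) a: {B,T2}  orig:{B}
  cell(2,2) a: {B,T2}  orig:{B}
  cell(3,3) a: {B,T2}  orig:{B}
  cell(4,4) c: {T0}  orig:{}
  cell(0,1) aa: {S}
  cell(1,2) aa: {S}
  cell(2,3) aa: {S}
  cell(3,4) ac: {A}
  cell(0,2) aaa: ∅
  cell(1,3) aaa: ∅
  cell(2,4) aac: ∅
  cell(0,3) aaaa: ∅
  cell(1,4) aaac: ∅
  cell(0,4) aaaac: ∅

S ∉ T[0,4] ⇒ NO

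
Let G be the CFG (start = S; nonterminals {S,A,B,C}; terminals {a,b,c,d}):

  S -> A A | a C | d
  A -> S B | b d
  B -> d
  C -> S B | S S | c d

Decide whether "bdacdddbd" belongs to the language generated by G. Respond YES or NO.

CNF form of G:
  S -> A A | T3 C | d
  A -> S B | T0 T1
  B -> d
  C -> S B | S S | T2 T1
  T0 -> b
  T1 -> d
  T2 -> c
  T3 -> a

Fill CYK table bottom-up:
  cell(0,0) b: {T0}  orig:{}
  cell(1,1) d: {B,S,T1}  orig:{B,S}
  cell(2,2) a: {T3}  orig:{}
  cell(3,3) c: {T2}  orig:{}
  cell(4,4) d: {B,S,T1}  orig:{B,S}
  cell(5,5) d: {B,S,T1}  orig:{B,S}
  cell(6,6) d: {B,S,T1}  orig:{B,S}
  cell(7,7) b: {T0}  orig:{}
  cell(8,8) d: {B,S,T1}  orig:{B,S}
  cell(0,1) bd: {A}
  cell(1,2) da: ∅
  cell(2,3) ac: ∅
  cell(3,4) cd: {C}
  cell(4,5) dd: {A,C}
  cell(5,6) dd: {A,C}
  cell(6,7) db: ∅
  cell(7,8) bd: {A}
  cell(0,2) bda: ∅
  cell(1,3) dac: ∅
  cell(2,4) acd: {S}
  cell(3,5) cdd: ∅
  cell(4,6) ddd: ∅
  cell(5,7) ddb: ∅
  cell(6,8) dbd: ∅
  cell(0,3) bdac: ∅
  cell(1,4) dacd: {C}
  cell(2,5) acdd: {A,C}
  cell(3,6) cddd: ∅
  cell(4,7) dddb: ∅
  cell(5,8) ddbd: {S}
  cell(0,4) bdacd: ∅
  cell(1,5) dacdd: ∅
  cell(2,6) acddd: ∅
  cell(3,7) cdddb: ∅
  cell(4,8) dddbd: {C}
  cell(0,5) bdacdd: {S}
  cell(1,6) dacddd: ∅
  cell(2,7) acdddb: ∅
  cell(3,8) cdddbd: ∅
  cell(0,6) bdacddd: {A,C}
  cell(1,7) dacdddb: ∅
  cell(2,8) acdddbd: {C}
  cell(0,7) bdacdddb: ∅
  cell(1,8) dacdddbd: ∅
  cell(0,8) bdacdddbd: {S}

S ∈ T[0,8] ⇒ YES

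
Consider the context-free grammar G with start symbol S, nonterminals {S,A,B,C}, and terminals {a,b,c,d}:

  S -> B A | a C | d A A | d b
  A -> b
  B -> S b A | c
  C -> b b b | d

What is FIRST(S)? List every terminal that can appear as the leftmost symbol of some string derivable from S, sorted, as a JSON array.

FIRST iteration:
[1]
  A via A→b: +{b}
  B via B→c: +{c}
  C via C→b b b: +{b}
  C via C→d: +{d}
  S via S→B A: +{c}
  S via S→a C: +{a}
  S via S→d A A: +{d}
  FIRST(S)={a,c,d}  FIRST(A)={b}  FIRST(B)={c}  FIRST(C)={b,d}
[2]
  B via B→S b A: +{a,d}
  FIRST(S)={a,c,d}  FIRST(A)={b}  FIRST(B)={a,c,d}  FIRST(C)={b,d}
[3] (stable)
  FIRST(S)={a,c,d}  FIRST(A)={b}  FIRST(B)={a,c,d}  FIRST(C)={b,d}

FIRST(S) = ["a", "c", "d"]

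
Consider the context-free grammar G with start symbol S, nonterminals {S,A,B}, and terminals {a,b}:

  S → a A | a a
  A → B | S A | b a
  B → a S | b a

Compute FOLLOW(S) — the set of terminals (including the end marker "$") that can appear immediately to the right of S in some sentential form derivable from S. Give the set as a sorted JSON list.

FIRST iteration:
iter 1:
  A via A→b a: +{b}
  B via B→a S: +{a}
  B via B→b a: +{b}
  S via S→a A: +{a}
  FIRST[S]={a}  FIRST[A]={b}  FIRST[B]={a,b}
iter 2:
  A via A→B: +{a}
  FIRST[S]={a}  FIRST[A]={a,b}  FIRST[B]={a,b}
iter 3: — fixpoint
  FIRST[S]={a}  FIRST[A]={a,b}  FIRST[B]={a,b}

FOLLOW sets:
FOLLOW(S) := {$}
pass 1:
  A→S A: FOLLOW(S) ⊇ FIRST(A) = {a,b}; new: +{a,b}
  S→a A: FOLLOW(A) ⊇ FOLLOW(S) ⊇ {$,a,b}; new: +{$,a,b}
  FOLLOW[S]={$,a,b}  FOLLOW[A]={$,a,b}  FOLLOW[B]={}
pass 2:
  A→B: FOLLOW(B) ⊇ FOLLOW(A) ⊇ {$,a,b}; new: +{$,a,b}
  FOLLOW[S]={$,a,b}  FOLLOW[A]={$,a,b}  FOLLOW[B]={$,a,b}
pass 3: (no change)
  FOLLOW[S]={$,a,b}  FOLLOW[A]={$,a,b}  FOLLOW[B]={$,a,b}

FOLLOW(S) = ["$", "a", "b"]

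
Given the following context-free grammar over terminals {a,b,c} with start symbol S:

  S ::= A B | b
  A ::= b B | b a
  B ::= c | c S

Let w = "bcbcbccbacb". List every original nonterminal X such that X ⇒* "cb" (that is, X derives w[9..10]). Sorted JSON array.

Convert to CNF:
  S -> A B | b
  A -> T0 B | T0 T1
  B -> T2 S | c
  T0 -> b
  T1 -> a
  T2 -> c

CYK table (by increasing span), restricted to cells inside w[9..10]:
  T[9,9] 'c' = {B,T2}  orig:{B}
  T[10,10] 'b' = {S,T0}  orig:{S}
  T[9,10] 'cb' = {B}

Original NTs in T[9,10] deriving "cb": ["B"]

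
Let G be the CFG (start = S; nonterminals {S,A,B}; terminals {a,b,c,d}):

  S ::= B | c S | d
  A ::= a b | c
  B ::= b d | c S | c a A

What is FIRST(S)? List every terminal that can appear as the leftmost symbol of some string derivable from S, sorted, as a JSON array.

FIRST sets, iterate to fixpoint:
round 1:
  A via A→a b: +{a}
  A via A→c: +{c}
  B via B→b d: +{b}
  B via B→c S: +{c}
  S via S→B: +{b,c}
  S via S→d: +{d}
  S: {b,c,d}  A: {a,c}  B: {b,c}
round 2: (no change)
  S: {b,c,d}  A: {a,c}  B: {b,c}

FIRST(S) = ["b", "c", "d"]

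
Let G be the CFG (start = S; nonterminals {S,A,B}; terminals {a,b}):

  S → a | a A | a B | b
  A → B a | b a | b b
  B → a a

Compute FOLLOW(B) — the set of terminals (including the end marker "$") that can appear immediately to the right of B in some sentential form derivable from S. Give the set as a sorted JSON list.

Compute FIRST by fixpoint:
pass 1:
  A via A→b a: +{b}
  B via B→a a: +{a}
  S via S→a: +{a}
  S via S→b: +{b}
  S: {a,b}  A: {b}  B: {a}
pass 2:
  A via A→B a: +{a}
  S: {a,b}  A: {a,b}  B: {a}
pass 3: — fixpoint
  S: {a,b}  A: {a,b}  B: {a}

FOLLOW iteration:
seed FOLLOW(S) with $
iter 1:
  A→B a: FOLLOW(B) ⊇ FIRST(a) = {a}; new: +{a}
  S→a A: FOLLOW(A) ⊇ FOLLOW(S) ⊇ {$}; new: +{$}
  S→a B: FOLLOW(B) ⊇ FOLLOW(S) ⊇ {$}; new: +{$}
  FOLLOW[S]={$}  FOLLOW[A]={$}  FOLLOW[B]={$,a}
iter 2: (stable)
  FOLLOW[S]={$}  FOLLOW[A]={$}  FOLLOW[B]={$,a}

FOLLOW(B) = ["$", "a"]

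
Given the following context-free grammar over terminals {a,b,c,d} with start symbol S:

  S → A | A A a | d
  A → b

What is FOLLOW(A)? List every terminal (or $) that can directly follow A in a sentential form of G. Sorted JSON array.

FIRST sets, iterate to fixpoint:
pass 1:
  A via A→b: +{b}
  S via S→A: +{b}
  S via S→d: +{d}
  S: {b,d}  A: {b}
pass 2: (stable)
  S: {b,d}  A: {b}

Compute FOLLOW by fixpoint:
FOLLOW(S) := {$}
round 1:
  S→A: FOLLOW(A) ⊇ FOLLOW(S) ⊇ {$}; new: +{$}
  S→A A a: FOLLOW(A) ⊇ FIRST(A) = {b}; new: +{b}
  S→A A a: FOLLOW(A) ⊇ FIRST(a) = {a}; new: +{a}
  FOLLOW[S]={$}  FOLLOW[A]={$,a,b}
round 2: (stable)
  FOLLOW[S]={$}  FOLLOW[A]={$,a,b}

FOLLOW(A) = ["$", "a", "b"]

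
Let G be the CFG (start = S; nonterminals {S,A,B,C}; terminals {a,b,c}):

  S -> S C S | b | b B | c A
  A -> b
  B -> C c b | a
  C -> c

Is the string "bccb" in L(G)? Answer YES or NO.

CNF form of G:
  S -> S X3 | T0 A | T1 B | b
  A -> b
  B -> C X2 | a
  C -> c
  T0 -> c
  T1 -> b
  X2 -> T0 T1
  X3 -> C S

CYK table (by increasing span):
  [0..0]={A,S,T1}  "b"  orig:{A,S}
  [1..1]={C,T0}  "c"  orig:{C}
  [2..2]={C,T0}  "c"  orig:{C}
  [3..3]={A,S,T1}  "b"  orig:{A,S}
  [0..1]=∅  "bc"
  [1..2]=∅  "cc"
  [2..3]={S,X2,X3}  "cb"  orig:{S}
  [0..2]=∅  "bcc"
  [1..3]={B,X3}  "ccb"  orig:{B}
  [0..3]={S}  "bccb"

S ∈ T[0,3] ⇒ YES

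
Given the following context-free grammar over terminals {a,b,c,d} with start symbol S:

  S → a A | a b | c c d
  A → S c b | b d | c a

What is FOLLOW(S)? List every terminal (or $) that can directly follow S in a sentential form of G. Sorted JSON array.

FIRST sets, iterate to fixpoint:
pass 1:
  A via A→b d: +{b}
  A via A→c a: +{c}
  S via S→a A: +{a}
  S via S→c c d: +{c}
  S: {a,c}  A: {b,c}
pass 2:
  A via A→S c b: +{a}
  S: {a,c}  A: {a,b,c}
pass 3: (stable)
  S: {a,c}  A: {a,b,c}

FOLLOW sets:
initialize: $ ∈ FOLLOW(S)
round 1:
  A→S c b: FOLLOW(S) ⊇ FIRST(c) = {c}; new: +{c}
  S→a A: FOLLOW(A) ⊇ FOLLOW(S) ⊇ {$,c}; new: +{$,c}
  FOLLOW(S)={$,c}  FOLLOW(A)={$,c}
round 2: done
  FOLLOW(S)={$,c}  FOLLOW(A)={$,c}

FOLLOW(S) = ["$", "c"]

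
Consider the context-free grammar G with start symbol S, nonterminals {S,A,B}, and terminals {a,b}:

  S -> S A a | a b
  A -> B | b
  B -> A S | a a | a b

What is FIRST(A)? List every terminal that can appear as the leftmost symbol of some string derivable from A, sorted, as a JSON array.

FIRST sets, iterate to fixpoint:
[1]
  A via A→b: +{b}
  B via B→A S: +{b}
  B via B→a a: +{a}
  S via S→a b: +{a}
  FIRST(S)={a}  FIRST(A)={b}  FIRST(B)={a,b}
[2]
  A via A→B: +{a}
  FIRST(S)={a}  FIRST(A)={a,b}  FIRST(B)={a,b}
[3] done
  FIRST(S)={a}  FIRST(A)={a,b}  FIRST(B)={a,b}

FIRST(A) = ["a", "b"]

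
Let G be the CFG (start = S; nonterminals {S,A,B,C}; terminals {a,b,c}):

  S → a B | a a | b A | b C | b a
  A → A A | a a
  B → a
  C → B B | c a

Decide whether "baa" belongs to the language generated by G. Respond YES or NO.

CNF form of G:
  S -> T0 B | T0 T0 | T2 A | T2 C | T2 T0
  A -> A A | T0 T0
  B -> a
  C -> B B | T1 T0
  T0 -> a
  T1 -> c
  T2 -> b

CYK table (by increasing span):
  cell(0,0) b: {T2}  orig:{}
  cell(1,1) a: {B,T0}  orig:{B}
  cell(2,2) a: {B,T0}  orig:{B}
  cell(0,1) ba: {S}
  cell(1,2) aa: {A,C,S}
  cell(0,2) baa: {S}

S ∈ T[0,2] ⇒ YES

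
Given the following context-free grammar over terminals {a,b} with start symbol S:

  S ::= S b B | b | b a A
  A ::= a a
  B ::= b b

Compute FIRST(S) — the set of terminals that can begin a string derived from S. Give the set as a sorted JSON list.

FIRST iteration:
pass 1:
  A via A→a a: +{a}
  B via B→b b: +{b}
  S via S→b: +{b}
  FIRST[S]={b}  FIRST[A]={a}  FIRST[B]={b}
pass 2: (stable)
  FIRST[S]={b}  FIRST[A]={a}  FIRST[B]={b}

FIRST(S) = ["b"]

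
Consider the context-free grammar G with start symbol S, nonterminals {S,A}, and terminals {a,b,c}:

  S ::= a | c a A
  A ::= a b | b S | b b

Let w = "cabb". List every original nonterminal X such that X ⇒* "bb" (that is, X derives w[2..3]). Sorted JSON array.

Convert to CNF:
  S -> T2 X3 | a
  A -> T0 T1 | T1 S | T1 T1
  T0 -> a
  T1 -> b
  T2 -> c
  X3 -> T0 A

CYK table (by increasing span) — only the sub-triangle for w[2..3]:
  [2..2]={T1}  "b"  orig:{}
  [3..3]={T1}  "b"  orig:{}
  [2..3]={A}  "bb"

Original NTs in T[2,3] deriving "bb": ["A"]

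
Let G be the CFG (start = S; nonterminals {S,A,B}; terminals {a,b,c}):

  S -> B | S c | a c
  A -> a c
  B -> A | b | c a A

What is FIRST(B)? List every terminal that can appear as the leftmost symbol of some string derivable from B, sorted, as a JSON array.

FIRST iteration:
round 1:
  A via A→a c: +{a}
  B via B→A: +{a}
  B via B→b: +{b}
  B via B→c a A: +{c}
  S via S→B: +{a,b,c}
  S: {a,b,c}  A: {a}  B: {a,b,c}
round 2: (no change)
  S: {a,b,c}  A: {a}  B: {a,b,c}

FIRST(B) = ["a", "b", "c"]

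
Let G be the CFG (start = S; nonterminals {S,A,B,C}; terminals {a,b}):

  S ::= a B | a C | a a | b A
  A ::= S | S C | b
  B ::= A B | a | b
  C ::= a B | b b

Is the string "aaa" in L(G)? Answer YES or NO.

Convert to CNF:
  S -> T0 B | T0 C | T0 T0 | T1 A
  A -> S C | T0 B | T0 C | T0 T0 | T1 A | b
  B -> A B | a | b
  C -> T0 B | T1 T1
  T0 -> a
  T1 -> b

CYK table (by increasing span):
  [0..0]={B,T0}  "a"  orig:{B}
  [1..1]={B,T0}  "a"  orig:{B}
  [2..2]={B,T0}  "a"  orig:{B}
  [0..1]={A,C,S}  "aa"
  [1..2]={A,C,S}  "aa"
  [0..2]={A,B,S}  "aaa"

S ∈ T[0,2] ⇒ YES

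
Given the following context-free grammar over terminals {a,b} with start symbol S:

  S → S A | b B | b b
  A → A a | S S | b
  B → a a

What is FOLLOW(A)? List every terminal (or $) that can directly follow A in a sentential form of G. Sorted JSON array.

FIRST iteration:
[1]
  A via A→b: +{b}
  B via B→a a: +{a}
  S via S→b B: +{b}
  S: {b}  A: {b}  B: {a}
[2] (no change)
  S: {b}  A: {b}  B: {a}

FOLLOW iteration:
seed FOLLOW(S) with $
round 1:
  A→A a: FOLLOW(A) ⊇ FIRST(a) = {a}; new: +{a}
  A→S S: FOLLOW(S) ⊇ FIRST(S) = {b}; new: +{b}
  A→S S: FOLLOW(S) ⊇ FOLLOW(A) ⊇ {a}; new: +{a}
  S→S A: FOLLOW(A) ⊇ FOLLOW(S) ⊇ {$,a,b}; new: +{$,b}
  S→b B: FOLLOW(B) ⊇ FOLLOW(S) ⊇ {$,a,b}; new: +{$,a,b}
  FOLLOW(S)={$,a,b}  FOLLOW(A)={$,a,b}  FOLLOW(B)={$,a,b}
round 2: (no change)
  FOLLOW(S)={$,a,b}  FOLLOW(A)={$,a,b}  FOLLOW(B)={$,a,b}

FOLLOW(A) = ["$", "a", "b"]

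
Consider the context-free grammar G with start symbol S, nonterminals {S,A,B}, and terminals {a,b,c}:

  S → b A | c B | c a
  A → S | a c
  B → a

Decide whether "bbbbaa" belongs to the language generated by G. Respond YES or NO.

CNF form of G:
  S -> T1 B | T1 T0 | T2 A
  A -> T0 T1 | T1 B | T1 T0 | T2 A
  B -> a
  T0 -> a
  T1 -> c
  T2 -> b

CYK table (by increasing span):
  T[0,0] 'b' = {T2}  orig:{}
  T[1,1] 'b' = {T2}  orig:{}
  T[2,2] 'b' = {T2}  orig:{}
  T[3,3] 'b' = {T2}  orig:{}
  T[4,4] 'a' = {B,T0}  orig:{B}
  T[5,5] 'a' = {B,T0}  orig:{B}
  T[0,1] 'bb' = ∅
  T[1,2] 'bb' = ∅
  T[2,3] 'bb' = ∅
  T[3,4] 'ba' = ∅
  T[4,5] 'aa' = ∅
  T[0,2] 'bbb' = ∅
  T[1,3] 'bbb' = ∅
  T[2,4] 'bba' = ∅
  T[3,5] 'baa' = ∅
  T[0,3] 'bbbb' = ∅
  T[1,4] 'bbba' = ∅
  T[2,5] 'bbaa' = ∅
  T[0,4] 'bbbba' = ∅
  T[1,5] 'bbbaa' = ∅
  T[0,5] 'bbbbaa' = ∅

S ∉ T[0,5] ⇒ NO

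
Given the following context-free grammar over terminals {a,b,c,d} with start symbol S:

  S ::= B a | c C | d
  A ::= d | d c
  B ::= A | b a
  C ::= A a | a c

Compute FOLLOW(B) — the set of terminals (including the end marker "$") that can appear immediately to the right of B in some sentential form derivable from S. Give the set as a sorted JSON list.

Compute FIRST by fixpoint:
iter 1:
  A via A→d: +{d}
  B via B→A: +{d}
  B via B→b a: +{b}
  C via C→A a: +{d}
  C via C→a c: +{a}
  S via S→B a: +{b,d}
  S via S→c C: +{c}
  S: {b,c,d}  A: {d}  B: {b,d}  C: {a,d}
iter 2: done
  S: {b,c,d}  A: {d}  B: {b,d}  C: {a,d}

Compute FOLLOW by fixpoint:
initialize: $ ∈ FOLLOW(S)
iter 1:
  C→A a: FOLLOW(A) ⊇ FIRST(a) = {a}; new: +{a}
  S→B a: FOLLOW(B) ⊇ FIRST(a) = {a}; new: +{a}
  S→c C: FOLLOW(C) ⊇ FOLLOW(S) ⊇ {$}; new: +{$}
  FOLLOW[S]={$}  FOLLOW[A]={a}  FOLLOW[B]={a}  FOLLOW[C]={$}
iter 2: (no change)
  FOLLOW[S]={$}  FOLLOW[A]={a}  FOLLOW[B]={a}  FOLLOW[C]={$}

FOLLOW(B) = ["a"]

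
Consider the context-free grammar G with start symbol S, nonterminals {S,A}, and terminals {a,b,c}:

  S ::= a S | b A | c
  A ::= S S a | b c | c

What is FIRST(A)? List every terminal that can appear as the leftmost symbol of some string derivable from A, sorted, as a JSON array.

FIRST sets, iterate to fixpoint:
pass 1:
  A via A→b c: +{b}
  A via A→c: +{c}
  S via S→a S: +{a}
  S via S→b A: +{b}
  S via S→c: +{c}
  S: {a,b,c}  A: {b,c}
pass 2:
  A via A→S S a: +{a}
  S: {a,b,c}  A: {a,b,c}
pass 3: (stable)
  S: {a,b,c}  A: {a,b,c}

FIRST(A) = ["a", "b", "c"]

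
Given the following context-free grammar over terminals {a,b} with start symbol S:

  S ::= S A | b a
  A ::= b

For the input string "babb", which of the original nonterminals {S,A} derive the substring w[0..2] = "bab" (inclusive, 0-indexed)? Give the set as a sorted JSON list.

CNF form of G:
  S -> S A | T0 T1
  A -> b
  T0 -> b
  T1 -> a

CYK table (by increasing span) (cells [i..j] with 0 ≤ i ≤ j ≤ 2 only):
  cell(0,0) b: {A,T0}  orig:{A}
  cell(1,1) a: {T1}  orig:{}
  cell(2,2) b: {A,T0}  orig:{A}
  cell(0,1) ba: {S}
  cell(1,2) ab: ∅
  cell(0,2) bab: {S}

Original NTs in T[0,2] deriving "bab": ["S"]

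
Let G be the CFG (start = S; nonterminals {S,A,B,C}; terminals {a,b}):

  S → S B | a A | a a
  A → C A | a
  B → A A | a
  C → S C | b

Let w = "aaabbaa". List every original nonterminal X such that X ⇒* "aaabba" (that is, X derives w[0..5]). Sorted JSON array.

CNF form of G:
  S -> S B | T0 A | T0 T0
  A -> C A | a
  B -> A A | a
  C -> S C | b
  T0 -> a

Fill CYK table bottom-up — only the sub-triangle for w[0..5]:
  [0..0]={A,B,T0}  "a"  orig:{A,B}
  [1..1]={A,B,T0}  "a"  orig:{A,B}
  [2..2]={A,B,T0}  "a"  orig:{A,B}
  [3..3]={C}  "b"
  [4..4]={C}  "b"
  [5..5]={A,B,T0}  "a"  orig:{A,B}
  [0..1]={B,S}  "aa"
  [1..2]={B,S}  "aa"
  [2..3]=∅  "ab"
  [3..4]=∅  "bb"
  [4..5]={A}  "ba"
  [0..2]={S}  "aaa"
  [1..3]={C}  "aab"
  [2..4]=∅  "abb"
  [3..5]={A}  "bba"
  [0..3]={C}  "aaab"
  [1..4]=∅  "aabb"
  [2..5]={B,S}  "abba"
  [0..4]=∅  "aaabb"
  [1..5]={A}  "aabba"
  [0..5]={A,B,S}  "aaabba"

Original NTs in T[0,5] deriving "aaabba": ["A", "B", "S"]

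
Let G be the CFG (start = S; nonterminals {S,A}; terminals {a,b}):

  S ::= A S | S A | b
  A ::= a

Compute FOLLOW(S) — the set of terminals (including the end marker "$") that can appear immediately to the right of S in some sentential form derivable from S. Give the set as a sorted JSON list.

FIRST iteration:
[1]
  A via A→a: +{a}
  S via S→A S: +{a}
  S via S→b: +{b}
  FIRST(S)={a,b}  FIRST(A)={a}
[2] done
  FIRST(S)={a,b}  FIRST(A)={a}

Compute FOLLOW by fixpoint:
FOLLOW(S) := {$}
iter 1:
  S→A S: FOLLOW(A) ⊇ FIRST(S) = {a,b}; new: +{a,b}
  S→S A: FOLLOW(S) ⊇ FIRST(A) = {a}; new: +{a}
  S→S A: FOLLOW(A) ⊇ FOLLOW(S) ⊇ {$,a}; new: +{$}
  FOLLOW(S)={$,a}  FOLLOW(A)={$,a,b}
iter 2: — fixpoint
  FOLLOW(S)={$,a}  FOLLOW(A)={$,a,b}

FOLLOW(S) = ["$", "a"]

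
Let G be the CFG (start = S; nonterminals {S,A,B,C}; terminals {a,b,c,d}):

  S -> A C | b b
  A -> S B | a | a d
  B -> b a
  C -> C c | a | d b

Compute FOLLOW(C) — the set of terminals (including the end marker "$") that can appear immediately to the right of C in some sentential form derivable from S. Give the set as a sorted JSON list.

Compute FIRST by fixpoint:
round 1:
  A via A→a: +{a}
  B via B→b a: +{b}
  C via C→a: +{a}
  C via C→d b: +{d}
  S via S→A C: +{a}
  S via S→b b: +{b}
  FIRST[S]={a,b}  FIRST[A]={a}  FIRST[B]={b}  FIRST[C]={a,d}
round 2:
  A via A→S B: +{b}
  FIRST[S]={a,b}  FIRST[A]={a,b}  FIRST[B]={b}  FIRST[C]={a,d}
round 3: done
  FIRST[S]={a,b}  FIRST[A]={a,b}  FIRST[B]={b}  FIRST[C]={a,d}

Compute FOLLOW by fixpoint:
seed FOLLOW(S) with $
iter 1:
  A→S B: FOLLOW(S) ⊇ FIRST(B) = {b}; new: +{b}
  C→C c: FOLLOW(C) ⊇ FIRST(c) = {c}; new: +{c}
  S→A C: FOLLOW(A) ⊇ FIRST(C) = {a,d}; new: +{a,d}
  S→A C: FOLLOW(C) ⊇ FOLLOW(S) ⊇ {$,b}; new: +{$,b}
  FOLLOW[S]={$,b}  FOLLOW[A]={a,d}  FOLLOW[B]={}  FOLLOW[C]={$,b,c}
iter 2:
  A→S B: FOLLOW(B) ⊇ FOLLOW(A) ⊇ {a,d}; new: +{a,d}
  FOLLOW[S]={$,b}  FOLLOW[A]={a,d}  FOLLOW[B]={a,d}  FOLLOW[C]={$,b,c}
iter 3: (no change)
  FOLLOW[S]={$,b}  FOLLOW[A]={a,d}  FOLLOW[B]={a,d}  FOLLOW[C]={$,b,c}

FOLLOW(C) = ["$", "b", "c"]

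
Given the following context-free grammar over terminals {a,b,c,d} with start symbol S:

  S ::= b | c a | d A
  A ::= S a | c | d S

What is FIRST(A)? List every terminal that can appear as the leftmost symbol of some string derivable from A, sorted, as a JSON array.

Compute FIRST by fixpoint:
round 1:
  A via A→c: +{c}
  A via A→d S: +{d}
  S via S→b: +{b}
  S via S→c a: +{c}
  S via S→d A: +{d}
  S: {b,c,d}  A: {c,d}
round 2:
  A via A→S a: +{b}
  S: {b,c,d}  A: {b,c,d}
round 3: (stable)
  S: {b,c,d}  A: {b,c,d}

FIRST(A) = ["b", "c", "d"]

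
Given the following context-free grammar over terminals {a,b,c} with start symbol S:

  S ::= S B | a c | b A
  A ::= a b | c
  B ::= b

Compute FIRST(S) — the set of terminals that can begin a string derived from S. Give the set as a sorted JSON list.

Compute FIRST by fixpoint:
round 1:
  A via A→a b: +{a}
  A via A→c: +{c}
  B via B→b: +{b}
  S via S→a c: +{a}
  S via S→b A: +{b}
  FIRST(S)={a,b}  FIRST(A)={a,c}  FIRST(B)={b}
round 2: done
  FIRST(S)={a,b}  FIRST(A)={a,c}  FIRST(B)={b}

FIRST(S) = ["a", "b"]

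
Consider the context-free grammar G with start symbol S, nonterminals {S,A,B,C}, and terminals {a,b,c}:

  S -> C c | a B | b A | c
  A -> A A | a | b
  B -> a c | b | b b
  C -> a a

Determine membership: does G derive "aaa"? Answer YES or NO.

Convert to CNF:
  S -> C T1 | T0 B | T2 A | c
  A -> A A | a | b
  B -> T0 T1 | T2 T2 | b
  C -> T0 T0
  T0 -> a
  T1 -> c
  T2 -> b

CYK table (by increasing span):
  T[0,0] 'a' = {A,T0}  orig:{A}
  T[1,1] 'a' = {A,T0}  orig:{A}
  T[2,2] 'a' = {A,T0}  orig:{A}
  T[0,1] 'aa' = {A,C}
  T[1,2] 'aa' = {A,C}
  T[0,2] 'aaa' = {A}

S ∉ T[0,2] ⇒ NO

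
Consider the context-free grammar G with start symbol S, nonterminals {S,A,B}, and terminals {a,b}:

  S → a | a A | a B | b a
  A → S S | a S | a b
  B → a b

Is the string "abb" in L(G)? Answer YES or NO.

CNF form of G:
  S -> T0 A | T0 B | T1 T0 | a
  A -> S S | T0 S | T0 T1
  B -> T0 T1
  T0 -> a
  T1 -> b

CYK fill:
  cell(0,0) a: {S,T0}  orig:{S}
  cell(1,1) b: {T1}  orig:{}
  cell(2,2) b: {T1}  orig:{}
  cell(0,1) ab: {A,B}
  cell(1,2) bb: ∅
  cell(0,2) abb: ∅

S ∉ T[0,2] ⇒ NO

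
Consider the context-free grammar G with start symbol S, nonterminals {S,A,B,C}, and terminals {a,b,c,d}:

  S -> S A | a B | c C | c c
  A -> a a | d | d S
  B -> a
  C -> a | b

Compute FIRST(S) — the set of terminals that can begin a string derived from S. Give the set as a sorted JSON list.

FIRST sets, iterate to fixpoint:
iter 1:
  A via A→a a: +{a}
  A via A→d: +{d}
  B via B→a: +{a}
  C via C→a: +{a}
  C via C→b: +{b}
  S via S→a B: +{a}
  S via S→c C: +{c}
  FIRST[S]={a,c}  FIRST[A]={a,d}  FIRST[B]={a}  FIRST[C]={a,b}
iter 2: done
  FIRST[S]={a,c}  FIRST[A]={a,d}  FIRST[B]={a}  FIRST[C]={a,b}

FIRST(S) = ["a", "c"]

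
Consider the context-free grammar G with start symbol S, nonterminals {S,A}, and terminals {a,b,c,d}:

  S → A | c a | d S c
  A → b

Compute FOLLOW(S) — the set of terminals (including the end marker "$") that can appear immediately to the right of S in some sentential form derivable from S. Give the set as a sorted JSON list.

FIRST iteration:
round 1:
  A via A→b: +{b}
  S via S→A: +{b}
  S via S→c a: +{c}
  S via S→d S c: +{d}
  S: {b,c,d}  A: {b}
round 2: done
  S: {b,c,d}  A: {b}

FOLLOW sets:
FOLLOW(S) := {$}
pass 1:
  S→A: FOLLOW(A) ⊇ FOLLOW(S) ⊇ {$}; new: +{$}
  S→d S c: FOLLOW(S) ⊇ FIRST(c) = {c}; new: +{c}
  S: {$,c}  A: {$}
pass 2:
  S→A: FOLLOW(A) ⊇ FOLLOW(S) ⊇ {$,c}; new: +{c}
  S: {$,c}  A: {$,c}
pass 3: (no change)
  S: {$,c}  A: {$,c}

FOLLOW(S) = ["$", "c"]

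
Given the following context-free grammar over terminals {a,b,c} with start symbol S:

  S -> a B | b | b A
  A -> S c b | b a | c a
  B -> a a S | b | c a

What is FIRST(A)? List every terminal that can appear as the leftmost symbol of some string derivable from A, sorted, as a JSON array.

Compute FIRST by fixpoint:
iter 1:
  A via A→b a: +{b}
  A via A→c a: +{c}
  B via B→a a S: +{a}
  B via B→b: +{b}
  B via B→c a: +{c}
  S via S→a B: +{a}
  S via S→b: +{b}
  FIRST(S)={a,b}  FIRST(A)={b,c}  FIRST(B)={a,b,c}
iter 2:
  A via A→S c b: +{a}
  FIRST(S)={a,b}  FIRST(A)={a,b,c}  FIRST(B)={a,b,c}
iter 3: (no change)
  FIRST(S)={a,b}  FIRST(A)={a,b,c}  FIRST(B)={a,b,c}

FIRST(A) = ["a", "b", "c"]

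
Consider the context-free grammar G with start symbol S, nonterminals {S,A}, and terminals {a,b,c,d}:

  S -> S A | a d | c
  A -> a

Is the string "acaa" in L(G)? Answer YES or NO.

Convert to CNF:
  S -> S A | T0 T1 | c
  A -> a
  T0 -> a
  T1 -> d

CYK table (by increasing span):
  cell(0,0) a: {A,T0}  orig:{A}
  cell(1,1) c: {S}
  cell(2,2) a: {A,T0}  orig:{A}
  cell(3,3) a: {A,T0}  orig:{A}
  cell(0,1) ac: ∅
  cell(1,2) ca: {S}
  cell(2,3) aa: ∅
  cell(0,2) aca: ∅
  cell(1,3) caa: {S}
  cell(0,3) acaa: ∅

S ∉ T[0,3] ⇒ NO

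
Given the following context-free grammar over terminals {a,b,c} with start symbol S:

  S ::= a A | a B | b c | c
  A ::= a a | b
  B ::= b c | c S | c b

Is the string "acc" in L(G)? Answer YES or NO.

Convert to CNF:
  S -> T0 A | T0 B | T1 T2 | c
  A -> T0 T0 | b
  B -> T1 T2 | T2 S | T2 T1
  T0 -> a
  T1 -> b
  T2 -> c

CYK table (by increasing span):
  T[0,0] 'a' = {T0}  orig:{}
  T[1,1] 'c' = {S,T2}  orig:{S}
  T[2,2] 'c' = {S,T2}  orig:{S}
  T[0,1] 'ac' = ∅
  T[1,2] 'cc' = {B}
  T[0,2] 'acc' = {S}

S ∈ T[0,2] ⇒ YES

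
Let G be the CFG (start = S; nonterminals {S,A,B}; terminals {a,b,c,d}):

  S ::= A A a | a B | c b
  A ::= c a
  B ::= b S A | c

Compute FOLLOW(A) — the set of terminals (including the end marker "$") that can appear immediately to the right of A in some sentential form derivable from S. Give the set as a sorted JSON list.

Compute FIRST by fixpoint:
pass 1:
  A via A→c a: +{c}
  B via B→b S A: +{b}
  B via B→c: +{c}
  S via S→A A a: +{c}
  S via S→a B: +{a}
  FIRST[S]={a,c}  FIRST[A]={c}  FIRST[B]={b,c}
pass 2: — fixpoint
  FIRST[S]={a,c}  FIRST[A]={c}  FIRST[B]={b,c}

Compute FOLLOW by fixpoint:
seed FOLLOW(S) with $
round 1:
  B→b S A: FOLLOW(S) ⊇ FIRST(A) = {c}; new: +{c}
  S→A A a: FOLLOW(A) ⊇ FIRST(A) = {c}; new: +{c}
  S→A A a: FOLLOW(A) ⊇ FIRST(a) = {a}; new: +{a}
  S→a B: FOLLOW(B) ⊇ FOLLOW(S) ⊇ {$,c}; new: +{$,c}
  FOLLOW(S)={$,c}  FOLLOW(A)={a,c}  FOLLOW(B)={$,c}
round 2:
  B→b S A: FOLLOW(A) ⊇ FOLLOW(B) ⊇ {$,c}; new: +{$}
  FOLLOW(S)={$,c}  FOLLOW(A)={$,a,c}  FOLLOW(B)={$,c}
round 3: done
  FOLLOW(S)={$,c}  FOLLOW(A)={$,a,c}  FOLLOW(B)={$,c}

FOLLOW(A) = ["$", "a", "c"]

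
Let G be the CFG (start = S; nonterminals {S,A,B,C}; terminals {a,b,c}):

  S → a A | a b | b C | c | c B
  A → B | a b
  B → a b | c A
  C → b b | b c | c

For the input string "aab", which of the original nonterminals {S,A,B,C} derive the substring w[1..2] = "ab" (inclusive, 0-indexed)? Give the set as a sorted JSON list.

Convert to CNF:
  S -> T0 A | T0 T1 | T1 C | T2 B | c
  A -> T0 T1 | T2 A
  B -> T0 T1 | T2 A
  C -> T1 T1 | T1 T2 | c
  T0 -> a
  T1 -> b
  T2 -> c

CYK table (by increasing span) — only the sub-triangle for w[1..2]:
  [1..1]={T0}  "a"  orig:{}
  [2..2]={T1}  "b"  orig:{}
  [1..2]={A,B,S}  "ab"

Original NTs in T[1,2] deriving "ab": ["A", "B", "S"]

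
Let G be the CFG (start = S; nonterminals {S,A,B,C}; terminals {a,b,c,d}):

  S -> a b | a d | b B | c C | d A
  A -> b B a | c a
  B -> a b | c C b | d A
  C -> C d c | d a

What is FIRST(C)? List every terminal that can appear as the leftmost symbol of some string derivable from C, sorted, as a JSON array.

Compute FIRST by fixpoint:
pass 1:
  A via A→b B a: +{b}
  A via A→c a: +{c}
  B via B→a b: +{a}
  B via B→c C b: +{c}
  B via B→d A: +{d}
  C via C→d a: +{d}
  S via S→a b: +{a}
  S via S→b B: +{b}
  S via S→c C: +{c}
  S via S→d A: +{d}
  FIRST[S]={a,b,c,d}  FIRST[A]={b,c}  FIRST[B]={a,c,d}  FIRST[C]={d}
pass 2: done
  FIRST[S]={a,b,c,d}  FIRST[A]={b,c}  FIRST[B]={a,c,d}  FIRST[C]={d}

FIRST(C) = ["d"]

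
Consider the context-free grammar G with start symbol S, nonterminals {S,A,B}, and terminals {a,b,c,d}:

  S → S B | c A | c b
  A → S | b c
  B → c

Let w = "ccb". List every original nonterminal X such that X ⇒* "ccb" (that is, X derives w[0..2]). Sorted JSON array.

CNF form of G:
  S -> S B | T1 A | T1 T0
  A -> S B | T0 T1 | T1 A | T1 T0
  B -> c
  T0 -> b
  T1 -> c

Fill CYK table bottom-up, restricted to cells inside w[0..2]:
  cell(0,0) c: {B,T1}  orig:{B}
  cell(1,1) c: {B,T1}  orig:{B}
  cell(2,2) b: {T0}  orig:{}
  cell(0,1) cc: ∅
  cell(1,2) cb: {A,S}
  cell(0,2) ccb: {A,S}

Original NTs in T[0,2] deriving "ccb": ["A", "S"]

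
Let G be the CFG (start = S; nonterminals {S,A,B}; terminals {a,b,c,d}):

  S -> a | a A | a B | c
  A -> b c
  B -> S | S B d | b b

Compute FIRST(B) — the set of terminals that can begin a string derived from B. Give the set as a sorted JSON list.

FIRST sets, iterate to fixpoint:
pass 1:
  A via A→b c: +{b}
  B via B→b b: +{b}
  S via S→a: +{a}
  S via S→c: +{c}
  S: {a,c}  A: {b}  B: {b}
pass 2:
  B via B→S: +{a,c}
  S: {a,c}  A: {b}  B: {a,b,c}
pass 3: — fixpoint
  S: {a,c}  A: {b}  B: {a,b,c}

FIRST(B) = ["a", "b", "c"]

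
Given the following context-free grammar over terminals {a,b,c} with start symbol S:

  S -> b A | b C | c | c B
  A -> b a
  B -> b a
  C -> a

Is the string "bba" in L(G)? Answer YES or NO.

Convert to CNF:
  S -> T0 A | T0 C | T2 B | c
  A -> T0 T1
  B -> T0 T1
  C -> a
  T0 -> b
  T1 -> a
  T2 -> c

CYK fill:
  T[0,0] 'b' = {T0}  orig:{}
  T[1,1] 'b' = {T0}  orig:{}
  T[2,2] 'a' = {C,T1}  orig:{C}
  T[0,1] 'bb' = ∅
  T[1,2] 'ba' = {A,B,S}
  T[0,2] 'bba' = {S}

S ∈ T[0,2] ⇒ YES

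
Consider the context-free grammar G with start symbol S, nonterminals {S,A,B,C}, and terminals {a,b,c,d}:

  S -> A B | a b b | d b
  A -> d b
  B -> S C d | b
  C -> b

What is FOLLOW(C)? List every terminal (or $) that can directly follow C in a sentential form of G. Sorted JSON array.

FIRST iteration:
[1]
  A via A→d b: +{d}
  B via B→b: +{b}
  C via C→b: +{b}
  S via S→A B: +{d}
  S via S→a b b: +{a}
  FIRST[S]={a,d}  FIRST[A]={d}  FIRST[B]={b}  FIRST[C]={b}
[2]
  B via B→S C d: +{a,d}
  FIRST[S]={a,d}  FIRST[A]={d}  FIRST[B]={a,b,d}  FIRST[C]={b}
[3] (stable)
  FIRST[S]={a,d}  FIRST[A]={d}  FIRST[B]={a,b,d}  FIRST[C]={b}

FOLLOW sets:
seed FOLLOW(S) with $
[1]
  B→S C d: FOLLOW(S) ⊇ FIRST(C) = {b}; new: +{b}
  B→S C d: FOLLOW(C) ⊇ FIRST(d) = {d}; new: +{d}
  S→A B: FOLLOW(A) ⊇ FIRST(B) = {a,b,d}; new: +{a,b,d}
  S→A B: FOLLOW(B) ⊇ FOLLOW(S) ⊇ {$,b}; new: +{$,b}
  FOLLOW[S]={$,b}  FOLLOW[A]={a,b,d}  FOLLOW[B]={$,b}  FOLLOW[C]={d}
[2] done
  FOLLOW[S]={$,b}  FOLLOW[A]={a,b,d}  FOLLOW[B]={$,b}  FOLLOW[C]={d}

FOLLOW(C) = ["d"]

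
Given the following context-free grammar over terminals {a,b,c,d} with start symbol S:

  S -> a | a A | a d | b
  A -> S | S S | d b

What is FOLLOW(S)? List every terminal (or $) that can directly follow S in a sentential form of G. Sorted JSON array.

FIRST iteration:
round 1:
  A via A→d b: +{d}
  S via S→a: +{a}
  S via S→b: +{b}
  FIRST[S]={a,b}  FIRST[A]={d}
round 2:
  A via A→S: +{a,b}
  FIRST[S]={a,b}  FIRST[A]={a,b,d}
round 3: — fixpoint
  FIRST[S]={a,b}  FIRST[A]={a,b,d}

FOLLOW sets:
initialize: $ ∈ FOLLOW(S)
round 1:
  A→S S: FOLLOW(S) ⊇ FIRST(S) = {a,b}; new: +{a,b}
  S→a A: FOLLOW(A) ⊇ FOLLOW(S) ⊇ {$,a,b}; new: +{$,a,b}
  S: {$,a,b}  A: {$,a,b}
round 2: — fixpoint
  S: {$,a,b}  A: {$,a,b}

FOLLOW(S) = ["$", "a", "b"]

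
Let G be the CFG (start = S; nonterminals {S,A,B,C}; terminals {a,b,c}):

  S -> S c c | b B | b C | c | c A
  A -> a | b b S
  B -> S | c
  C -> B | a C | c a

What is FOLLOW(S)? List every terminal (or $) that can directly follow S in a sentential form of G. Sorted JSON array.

Compute FIRST by fixpoint:
[1]
  A via A→a: +{a}
  A via A→b b S: +{b}
  B via B→c: +{c}
  C via C→B: +{c}
  C via C→a C: +{a}
  S via S→b B: +{b}
  S via S→c: +{c}
  S: {b,c}  A: {a,b}  B: {c}  C: {a,c}
[2]
  B via B→S: +{b}
  C via C→B: +{b}
  S: {b,c}  A: {a,b}  B: {b,c}  C: {a,b,c}
[3] done
  S: {b,c}  A: {a,b}  B: {b,c}  C: {a,b,c}

Compute FOLLOW by fixpoint:
seed FOLLOW(S) with $
round 1:
  S→S c c: FOLLOW(S) ⊇ FIRST(c) = {c}; new: +{c}
  S→b B: FOLLOW(B) ⊇ FOLLOW(S) ⊇ {$,c}; new: +{$,c}
  S→b C: FOLLOW(C) ⊇ FOLLOW(S) ⊇ {$,c}; new: +{$,c}
  S→c A: FOLLOW(A) ⊇ FOLLOW(S) ⊇ {$,c}; new: +{$,c}
  FOLLOW(S)={$,c}  FOLLOW(A)={$,c}  FOLLOW(B)={$,c}  FOLLOW(C)={$,c}
round 2: (no change)
  FOLLOW(S)={$,c}  FOLLOW(A)={$,c}  FOLLOW(B)={$,c}  FOLLOW(C)={$,c}

FOLLOW(S) = ["$", "c"]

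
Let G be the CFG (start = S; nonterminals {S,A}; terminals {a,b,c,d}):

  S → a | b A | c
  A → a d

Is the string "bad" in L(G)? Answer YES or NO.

Convert to CNF:
  S -> T2 A | a | c
  A -> T0 T1
  T0 -> a
  T1 -> d
  T2 -> b

CYK fill:
  T[0,0] 'b' = {T2}  orig:{}
  T[1,1] 'a' = {S,T0}  orig:{S}
  T[2,2] 'd' = {T1}  orig:{}
  T[0,1] 'ba' = ∅
  T[1,2] 'ad' = {A}
  T[0,2] 'bad' = {S}

S ∈ T[0,2] ⇒ YES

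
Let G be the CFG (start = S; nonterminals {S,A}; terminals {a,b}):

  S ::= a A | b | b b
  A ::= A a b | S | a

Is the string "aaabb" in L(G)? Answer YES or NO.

CNF form of G:
  S -> T0 A | T1 T1 | b
  A -> A X2 | T0 A | T1 T1 | a | b
  T0 -> a
  T1 -> b
  X2 -> T0 T1

CYK table (by increasing span):
  cell(0,0) a: {A,T0}  orig:{A}
  cell(1,1) a: {A,T0}  orig:{A}
  cell(2,2) a: {A,T0}  orig:{A}
  cell(3,3) b: {A,S,T1}  orig:{A,S}
  cell(4,4) b: {A,S,T1}  orig:{A,S}
  cell(0,1) aa: {A,S}
  cell(1,2) aa: {A,S}
  cell(2,3) ab: {A,S,X2}  orig:{A,S}
  cell(3,4) bb: {A,S}
  cell(0,2) aaa: {A,S}
  cell(1,3) aab: {A,S}
  cell(2,4) abb: {A,S}
  cell(0,3) aaab: {A,S}
  cell(1,4) aabb: {A,S}
  cell(0,4) aaabb: {A,S}

S ∈ T[0,4] ⇒ YES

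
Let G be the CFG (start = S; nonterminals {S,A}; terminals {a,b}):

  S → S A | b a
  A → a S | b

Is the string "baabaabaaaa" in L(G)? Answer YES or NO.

Convert to CNF:
  S -> S A | T1 T0
  A -> T0 S | b
  T0 -> a
  T1 -> b

CYK fill:
  [0..0]={A,T1}  "b"  orig:{A}
  [1..1]={T0}  "a"  orig:{}
  [2..2]={T0}  "a"  orig:{}
  [3..3]={A,T1}  "b"  orig:{A}
  [4..4]={T0}  "a"  orig:{}
  [5..5]={T0}  "a"  orig:{}
  [6..6]={A,T1}  "b"  orig:{A}
  [7..7]={T0}  "a"  orig:{}
  [8..8]={T0}  "a"  orig:{}
  [9..9]={T0}  "a"  orig:{}
  [10..10]={T0}  "a"  orig:{}
  [0..1]={S}  "ba"
  [1..2]=∅  "aa"
  [2..3]=∅  "ab"
  [3..4]={S}  "ba"
  [4..5]=∅  "aa"
  [5..6]=∅  "ab"
  [6..7]={S}  "ba"
  [7..8]=∅  "aa"
  [8..9]=∅  "aa"
  [9..10]=∅  "aa"
  [0..2]=∅  "baa"
  [1..3]=∅  "aab"
  [2..4]={A}  "aba"
  [3..5]=∅  "baa"
  [4..6]=∅  "aab"
  [5..7]={A}  "aba"
  [6..8]=∅  "baa"
  [7..9]=∅  "aaa"
  [8..10]=∅  "aaa"
  [0..3]=∅  "baab"
  [1..4]=∅  "aaba"
  [2..5]=∅  "abaa"
  [3..6]=∅  "baab"
  [4..7]=∅  "aaba"
  [5..8]=∅  "abaa"
  [6..9]=∅  "baaa"
  [7..10]=∅  "aaaa"
  [0..4]={S}  "baaba"
  [1..5]=∅  "aabaa"
  [2..6]=∅  "abaab"
  [3..7]={S}  "baaba"
  [4..8]=∅  "aabaa"
  [5..9]=∅  "abaaa"
  [6..10]=∅  "baaaa"
  [0..5]=∅  "baabaa"
  [1..6]=∅  "aabaab"
  [2..7]={A}  "abaaba"
  [3..8]=∅  "baabaa"
  [4..9]=∅  "aabaaa"
  [5..10]=∅  "abaaaa"
  [0..6]=∅  "baabaab"
  [1..7]=∅  "aabaaba"
  [2..8]=∅  "abaabaa"
  [3..9]=∅  "baabaaa"
  [4..10]=∅  "aabaaaa"
  [0..7]={S}  "baabaaba"
  [1..8]=∅  "aabaabaa"
  [2..9]=∅  "abaabaaa"
  [3..10]=∅  "baabaaaa"
  [0..8]=∅  "baabaabaa"
  [1..9]=∅  "aabaabaaa"
  [2..10]=∅  "abaabaaaa"
  [0..9]=∅  "baabaabaaa"
  [1..10]=∅  "aabaabaaaa"
  [0..10]=∅  "baabaabaaaa"

S ∉ T[0,10] ⇒ NO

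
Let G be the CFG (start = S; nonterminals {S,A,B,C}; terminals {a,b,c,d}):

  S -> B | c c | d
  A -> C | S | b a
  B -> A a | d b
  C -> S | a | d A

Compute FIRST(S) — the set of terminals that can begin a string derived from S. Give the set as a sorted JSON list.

FIRST sets, iterate to fixpoint:
[1]
  A via A→b a: +{b}
  B via B→A a: +{b}
  B via B→d b: +{d}
  C via C→a: +{a}
  C via C→d A: +{d}
  S via S→B: +{b,d}
  S via S→c c: +{c}
  FIRST[S]={b,c,d}  FIRST[A]={b}  FIRST[B]={b,d}  FIRST[C]={a,d}
[2]
  A via A→C: +{a,d}
  A via A→S: +{c}
  B via B→A a: +{a,c}
  C via C→S: +{b,c}
  S via S→B: +{a}
  FIRST[S]={a,b,c,d}  FIRST[A]={a,b,c,d}  FIRST[B]={a,b,c,d}  FIRST[C]={a,b,c,d}
[3] — fixpoint
  FIRST[S]={a,b,c,d}  FIRST[A]={a,b,c,d}  FIRST[B]={a,b,c,d}  FIRST[C]={a,b,c,d}

FIRST(S) = ["a", "b", "c", "d"]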